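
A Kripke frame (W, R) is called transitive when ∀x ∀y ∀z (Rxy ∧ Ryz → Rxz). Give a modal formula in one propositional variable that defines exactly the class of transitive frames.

□p → □□p

The condition is transitivity. The 4 schema □p → □□p defines it.
Suppose □p→□□p is valid. Take Rxy, Ryz and set V(p)={w : Rxw}. Then □p at x, so □□p at x, so □p at y, so p at z, i.e. Rxz.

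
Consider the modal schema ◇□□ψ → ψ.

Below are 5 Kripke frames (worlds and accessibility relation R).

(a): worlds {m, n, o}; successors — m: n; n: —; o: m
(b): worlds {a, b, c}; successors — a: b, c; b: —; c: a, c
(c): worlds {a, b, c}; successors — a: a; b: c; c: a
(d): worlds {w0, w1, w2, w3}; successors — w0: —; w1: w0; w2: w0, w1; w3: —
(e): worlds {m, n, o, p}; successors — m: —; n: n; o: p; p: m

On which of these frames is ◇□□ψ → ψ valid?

This is the axiom for a generalized confluence (Geach) condition; its first-order frame correspondent is ∀x ∀y (xRy → ∃w (yR²w ∧ x = w)).
(a): fails — mRn but no w with nR²w and m=w.
(b): fails — aRb but no w with bR²w and a=w.
(c): fails — bRc but no w with cR²w and b=w.
(d): fails — w1Rw0 but no w with w0R²w and w1=w.
(e): fails — oRp but no w with pR²w and o=w.
Valid on no frame.

none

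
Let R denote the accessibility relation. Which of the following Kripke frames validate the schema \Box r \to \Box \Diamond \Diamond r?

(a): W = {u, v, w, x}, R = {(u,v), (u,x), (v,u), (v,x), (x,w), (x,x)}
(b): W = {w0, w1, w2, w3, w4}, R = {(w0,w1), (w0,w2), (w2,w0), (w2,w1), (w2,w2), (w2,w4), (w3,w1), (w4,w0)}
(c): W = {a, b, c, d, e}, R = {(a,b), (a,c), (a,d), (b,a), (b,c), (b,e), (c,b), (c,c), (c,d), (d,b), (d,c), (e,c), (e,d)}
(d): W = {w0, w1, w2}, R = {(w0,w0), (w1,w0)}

Frame correspondent (Sahlqvist): \forall x \forall z (xRz \to \exists w (xRw \wedge z R^2 w)) — i.e. a generalized confluence (Geach) condition.
(a): fails — xRw but no t with xRt and wR²t.
(b): fails — w0Rw1 but no w with w0Rw and w1R²w.
(c): condition met.
(d): condition met.

(c), (d)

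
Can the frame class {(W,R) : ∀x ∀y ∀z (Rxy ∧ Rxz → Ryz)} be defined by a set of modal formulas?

This is a Sahlqvist condition; the 5 axiom ◇q → □◇q defines it.
Suppose ◇q→□◇q is valid. Take Rxy, Rxz and set V(q)={y}. Then ◇q at x, so □◇q at x, so ◇q at z, so some w with Rzw has q; w=y, i.e. Rzy. By symmetry of the argument, Ryz.

Yes — defined by ◇q → □◇q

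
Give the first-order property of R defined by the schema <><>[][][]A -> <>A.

This is a Sahlqvist (Geach-type) schema ◇^2□^3A → □^0◇^1A.
First-order correspondent: forall x forall y (x R^2 y -> exists w (y R^3 w & xRw)).

forall x forall y (x R^2 y -> exists w (y R^3 w & xRw))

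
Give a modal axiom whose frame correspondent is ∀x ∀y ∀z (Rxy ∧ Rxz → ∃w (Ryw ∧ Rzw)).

◇□p → □◇p

This is convergence; the standard corresponding axiom is .2: ◇□p → □◇p.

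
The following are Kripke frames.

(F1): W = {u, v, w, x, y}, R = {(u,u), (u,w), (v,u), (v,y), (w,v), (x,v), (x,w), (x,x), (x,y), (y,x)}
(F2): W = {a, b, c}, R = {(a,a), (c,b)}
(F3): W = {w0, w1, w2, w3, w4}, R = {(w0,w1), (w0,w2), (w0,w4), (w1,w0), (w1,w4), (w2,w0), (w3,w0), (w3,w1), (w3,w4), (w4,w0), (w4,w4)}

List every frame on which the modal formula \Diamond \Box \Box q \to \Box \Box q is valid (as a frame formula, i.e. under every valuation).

(F2)

Frame correspondent (Sahlqvist): \forall x \forall y \forall z ((xRy \wedge x R^2 z) \to \exists w (y R^2 w \wedge z = w)) — i.e. a generalized confluence (Geach) condition.
(F1): fails — uRw, uR²v but no t with wR²t and v=t.
(F2): condition met.
(F3): fails — w0Rw2, w0R²w0 but no w with w2R²w and w0=w.
Valid on: (F2).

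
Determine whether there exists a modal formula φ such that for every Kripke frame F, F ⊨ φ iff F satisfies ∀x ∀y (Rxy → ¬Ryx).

Not definable by any modal formula

Any modally definable frame class is closed under surjective bounded morphisms.
The 4-cycle (worlds a,b,c,d with a→b→c→d→a) is asymmetric. Mapping every world to a single reflexive point • is a surjective bounded morphism, and the reflexive point is not asymmetric (R•• but asymmetry requires ¬R••).
So no modal formula (or set of formulas) defines exactly the asymmetric frames.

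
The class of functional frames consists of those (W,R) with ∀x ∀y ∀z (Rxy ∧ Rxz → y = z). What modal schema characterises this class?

◇r → □r

A defining formula is ◇r → □r (the CD axiom).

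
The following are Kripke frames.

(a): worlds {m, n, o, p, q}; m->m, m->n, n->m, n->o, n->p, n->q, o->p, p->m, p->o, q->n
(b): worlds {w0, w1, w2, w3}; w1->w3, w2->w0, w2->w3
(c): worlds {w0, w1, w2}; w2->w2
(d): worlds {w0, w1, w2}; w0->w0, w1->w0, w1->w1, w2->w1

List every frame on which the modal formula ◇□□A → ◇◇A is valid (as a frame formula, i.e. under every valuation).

Frame correspondent (Sahlqvist): ∀x ∀y (xRy → ∃w (yR²w ∧ xR²w)) — i.e. a generalized confluence (Geach) condition.
(a): condition met.
(b): fails — w1Rw3 but no w with w3R²w and w1R²w.
(c): condition met.
(d): condition met.

(a), (c), (d)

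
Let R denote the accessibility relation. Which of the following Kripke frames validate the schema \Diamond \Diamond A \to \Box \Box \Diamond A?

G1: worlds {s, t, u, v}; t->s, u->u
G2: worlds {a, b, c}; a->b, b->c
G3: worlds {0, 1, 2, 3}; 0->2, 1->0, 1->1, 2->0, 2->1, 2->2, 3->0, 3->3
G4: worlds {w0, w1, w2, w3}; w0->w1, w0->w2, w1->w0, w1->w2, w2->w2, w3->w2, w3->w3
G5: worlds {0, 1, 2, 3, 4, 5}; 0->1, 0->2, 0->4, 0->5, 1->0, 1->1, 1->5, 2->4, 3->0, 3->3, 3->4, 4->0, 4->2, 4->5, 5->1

The schema corresponds to a generalized confluence (Geach) condition: \forall x \forall y \forall z ((x R^2 y \wedge x R^2 z) \to \exists w (y = w \wedge zRw)).
G1: condition met.
G2: fails — aR²c, aR²c but no w with c=w and cRw.
G3: fails — 0R²0, 0R²0 but no w with 0=w and 0Rw.
G4: fails — w0R²w0, w0R²w0 but no w with w0=w and w0Rw.
G5: fails — 0R²0, 0R²0 but no w with 0=w and 0Rw.
Valid on: G1.

G1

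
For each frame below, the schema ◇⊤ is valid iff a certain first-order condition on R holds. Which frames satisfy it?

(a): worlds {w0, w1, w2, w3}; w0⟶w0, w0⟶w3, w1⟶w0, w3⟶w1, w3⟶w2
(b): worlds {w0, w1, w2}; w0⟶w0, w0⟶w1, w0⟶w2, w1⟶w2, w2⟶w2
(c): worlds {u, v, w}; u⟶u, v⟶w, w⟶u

(b), (c)

This is the axiom for seriality; its first-order frame correspondent is ∀x ∃y Rxy.
(a): fails — world w2 has no successor.
(b): ✓.
(c): ✓.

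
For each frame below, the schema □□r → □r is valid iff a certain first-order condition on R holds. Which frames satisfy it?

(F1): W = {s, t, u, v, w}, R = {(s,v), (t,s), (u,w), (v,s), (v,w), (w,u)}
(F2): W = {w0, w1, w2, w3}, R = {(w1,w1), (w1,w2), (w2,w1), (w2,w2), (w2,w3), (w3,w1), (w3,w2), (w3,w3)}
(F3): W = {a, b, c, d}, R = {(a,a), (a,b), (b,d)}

(F2)

Frame correspondent (Sahlqvist): ∀x ∀y (Rxy → ∃z (Rxz ∧ Rzy)) — i.e. density.
(F1): fails — Ruw but no z with Ruz and Rzw.
(F2): condition met.
(F3): fails — Rbd but no z with Rbz and Rzd.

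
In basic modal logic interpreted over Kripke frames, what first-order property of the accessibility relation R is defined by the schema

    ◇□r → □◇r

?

Convergence

Suppose ◇□r→□◇r is valid. Take Rxy, Rxz and set V(r)={w : Ryw}. Then □r at y so ◇□r at x, so □◇r at x, so ◇r at z, giving w with Rzw and Ryw.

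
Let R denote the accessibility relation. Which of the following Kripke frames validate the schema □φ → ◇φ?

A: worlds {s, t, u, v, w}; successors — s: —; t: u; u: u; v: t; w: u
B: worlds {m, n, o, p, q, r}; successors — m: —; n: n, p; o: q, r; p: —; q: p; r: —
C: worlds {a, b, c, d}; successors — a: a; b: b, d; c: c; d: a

C

The schema corresponds to seriality: ∀x ∃y Rxy.
A: fails — world s has no successor.
B: fails — world m has no successor.
C: satisfies the condition.
Valid on: C.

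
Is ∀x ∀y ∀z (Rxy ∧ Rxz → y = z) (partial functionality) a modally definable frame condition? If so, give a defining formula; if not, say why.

Yes — defined by ◇r → □r

The condition is partial functionality. A defining modal formula is ◇r → □r.
Suppose ◇r→□r is valid. Take Rxy, Rxz and set V(r)={y}. Then ◇r at x, so □r at x, so r at z, i.e. z=y.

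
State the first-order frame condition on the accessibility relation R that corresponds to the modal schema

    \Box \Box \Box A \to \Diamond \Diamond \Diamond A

\forall x \exists w (x R^3 w \wedge x R^3 w)

This is a Sahlqvist (Geach-type) schema ◇^0□^3A → □^0◇^3A.
Minimal-valuation argument: fix x; take any y with xR^0y and any z with xR^0z. Set V(A) to the set of worlds R-reachable from y in exactly 3 steps. Then □^3A holds at y, so the antecedent holds at x; validity forces ◇^3A at z, giving a w with zR^3w and yR^3w.
First-order correspondent: \forall x \exists w (x R^3 w \wedge x R^3 w).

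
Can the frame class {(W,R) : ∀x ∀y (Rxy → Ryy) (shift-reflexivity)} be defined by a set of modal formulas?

Yes, by □(□r → r)

Yes: it is shift-reflexivity, defined by the T□ schema □(□r → r).
Suppose □(□r→r) is valid. Take Rxy and set V(r)={w : Ryw}. Then at y, □r holds; since □(□r→r) at x, □r→r at y, so r at y, i.e. Ryy.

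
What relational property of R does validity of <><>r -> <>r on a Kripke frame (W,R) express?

transitivity: forall x forall y forall z (Rxy & Ryz -> Rxz)

This is a form of the 4 axiom.
It corresponds to transitivity: forall x forall y forall z (Rxy & Ryz -> Rxz).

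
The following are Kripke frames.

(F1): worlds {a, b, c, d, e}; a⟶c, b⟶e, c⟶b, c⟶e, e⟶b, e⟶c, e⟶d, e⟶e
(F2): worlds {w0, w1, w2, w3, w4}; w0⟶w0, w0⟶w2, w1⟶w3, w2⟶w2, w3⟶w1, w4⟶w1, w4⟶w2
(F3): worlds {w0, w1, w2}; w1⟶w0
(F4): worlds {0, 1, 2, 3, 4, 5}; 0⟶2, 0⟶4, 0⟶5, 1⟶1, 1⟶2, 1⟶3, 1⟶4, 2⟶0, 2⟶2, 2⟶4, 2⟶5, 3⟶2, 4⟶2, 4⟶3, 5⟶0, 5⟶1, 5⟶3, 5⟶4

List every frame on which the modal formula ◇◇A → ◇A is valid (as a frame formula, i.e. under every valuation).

This is the axiom for transitivity; its first-order frame correspondent is ∀x ∀y ∀z (Rxy ∧ Ryz → Rxz).
(F1): fails — Rce and Rec but not Rcc.
(F2): fails — Rw3w1 and Rw1w3 but not Rw3w3.
(F3): condition met.
(F4): fails — R32 and R25 but not R35.
Valid on: (F3).

(F3)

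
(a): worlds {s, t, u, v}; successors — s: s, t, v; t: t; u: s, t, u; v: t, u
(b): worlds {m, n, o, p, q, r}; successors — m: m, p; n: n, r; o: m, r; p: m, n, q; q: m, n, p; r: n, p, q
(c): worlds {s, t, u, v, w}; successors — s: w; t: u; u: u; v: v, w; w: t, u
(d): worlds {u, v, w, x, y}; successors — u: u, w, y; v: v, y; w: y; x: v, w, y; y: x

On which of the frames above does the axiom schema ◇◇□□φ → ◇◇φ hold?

This is the axiom for a generalized confluence (Geach) condition; its first-order frame correspondent is ∀x ∀y (xR²y → ∃w (yR²w ∧ xR²w)).
(a): ✓.
(b): ✓.
(c): ✓.
(d): fails — yR²w but no t with wR²t and yR²t.
Valid on: (a), (b), (c).

(a), (b), (c)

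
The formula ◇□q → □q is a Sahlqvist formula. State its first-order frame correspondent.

This is frame-equivalent to ◇q → □◇q (substitute ¬q for q and contrapose).
Suppose ◇q→□◇q is valid. Take Rxy, Rxz and set V(q)={y}. Then ◇q at x, so □◇q at x, so ◇q at z, so some w with Rzw has q; w=y, i.e. Rzy. By symmetry of the argument, Ryz.

The Euclidean property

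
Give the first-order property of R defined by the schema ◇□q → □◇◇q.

This is a Sahlqvist (Geach-type) schema ◇^1□^1q → □^1◇^2q.
Minimal-valuation argument: fix x; take any y with xR^1y and any z with xR^1z. Set V(q) to the set of worlds R-reachable from y in exactly 1 step. Then □^1q holds at y, so the antecedent holds at x; validity forces ◇^2q at z, giving a w with zR^2w and yR^1w.
First-order correspondent: ∀x ∀y ∀z ((xRy ∧ xRz) → ∃w (yRw ∧ zR²w)).

∀x ∀y ∀z ((xRy ∧ xRz) → ∃w (yRw ∧ zR²w))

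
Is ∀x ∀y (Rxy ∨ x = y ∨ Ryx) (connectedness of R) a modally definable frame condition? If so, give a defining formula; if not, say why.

Not definable by any modal formula

If a class were modally definable it would be closed under disjoint unions (Goldblatt–Thomason).
Take 4 disjoint single-world reflexive frames: each is trivially connected, but their disjoint union has 4 worlds with no edge between distinct components, so it is not connected.
So no modal formula (or set of formulas) defines exactly the connected frames.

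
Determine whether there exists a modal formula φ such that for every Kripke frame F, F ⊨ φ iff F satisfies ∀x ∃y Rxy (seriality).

Yes, by □q → ◇q

This is a Sahlqvist condition; the D axiom □q → ◇q defines it.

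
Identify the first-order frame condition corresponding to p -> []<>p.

symmetry: forall x forall y (Rxy -> Ryx)

Suppose p→□◇p is valid. Take Rxy and set V(p)={x}. Then p at x, so □◇p at x, so ◇p at y, so some z with Ryz has p; z=x, i.e. Ryx.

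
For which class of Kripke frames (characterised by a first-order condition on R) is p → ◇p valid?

This schema is equivalent to the T axiom □p → p.
Its frame correspondent is reflexivity — ∀x Rxx.

reflexivity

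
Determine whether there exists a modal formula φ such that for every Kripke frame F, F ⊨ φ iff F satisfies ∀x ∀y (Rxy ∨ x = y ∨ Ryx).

Not definable by any modal formula

Any modally definable frame class is closed under disjoint unions.
Take 3 disjoint single-world reflexive frames: each is trivially connected, but their disjoint union has 3 worlds with no edge between distinct components, so it is not connected.
Hence connectedness of R is not modally definable.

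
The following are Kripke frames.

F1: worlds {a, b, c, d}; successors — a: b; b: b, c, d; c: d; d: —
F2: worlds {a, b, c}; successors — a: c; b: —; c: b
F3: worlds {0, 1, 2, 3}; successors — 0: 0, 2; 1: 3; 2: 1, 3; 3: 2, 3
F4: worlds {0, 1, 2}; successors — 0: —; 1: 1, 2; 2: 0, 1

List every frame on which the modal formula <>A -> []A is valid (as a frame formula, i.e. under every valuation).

This is the axiom for partial functionality; its first-order frame correspondent is forall x forall y forall z (Rxy & Rxz -> y = z).
F1: fails — b sees both b and c.
F2: condition met.
F3: fails — 0 sees both 0 and 2.
F4: fails — 1 sees both 1 and 2.
Valid on: F2.

F2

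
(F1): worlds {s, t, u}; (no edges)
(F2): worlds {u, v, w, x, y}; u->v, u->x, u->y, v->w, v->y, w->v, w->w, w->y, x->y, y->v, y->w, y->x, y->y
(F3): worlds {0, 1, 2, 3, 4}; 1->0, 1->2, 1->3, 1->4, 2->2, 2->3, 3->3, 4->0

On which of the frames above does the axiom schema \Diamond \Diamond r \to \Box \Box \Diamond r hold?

(F1)

Frame correspondent (Sahlqvist): \forall x \forall y \forall z ((x R^2 y \wedge x R^2 z) \to \exists w (y = w \wedge zRw)) — i.e. a generalized confluence (Geach) condition.
(F1): satisfies the condition.
(F2): fails — uR²v, uR²v but no t with v=t and vRt.
(F3): fails — 1R²0, 1R²0 but no w with 0=w and 0Rw.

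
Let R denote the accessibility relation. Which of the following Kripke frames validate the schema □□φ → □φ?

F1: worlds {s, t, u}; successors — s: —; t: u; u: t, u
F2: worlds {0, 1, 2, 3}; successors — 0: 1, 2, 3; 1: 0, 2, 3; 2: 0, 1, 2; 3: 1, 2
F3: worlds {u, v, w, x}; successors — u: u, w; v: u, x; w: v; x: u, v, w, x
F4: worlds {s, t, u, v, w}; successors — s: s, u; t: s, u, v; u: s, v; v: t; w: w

F1, F2

The schema corresponds to density: ∀x ∀y (Rxy → ∃z (Rxz ∧ Rzy)).
F1: condition met.
F2: condition met.
F3: fails — Rwv but no z with Rwz and Rzv.
F4: fails — Ruv but no z with Ruz and Rzv.
Valid on: F1, F2.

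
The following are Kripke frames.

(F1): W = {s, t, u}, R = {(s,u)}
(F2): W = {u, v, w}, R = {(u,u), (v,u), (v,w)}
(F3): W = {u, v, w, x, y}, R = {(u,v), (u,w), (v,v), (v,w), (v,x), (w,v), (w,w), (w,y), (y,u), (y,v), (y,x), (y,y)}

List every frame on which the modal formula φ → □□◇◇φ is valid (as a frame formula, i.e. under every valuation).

(F1)

The schema corresponds to a generalized confluence (Geach) condition: ∀x ∀z (xR²z → ∃w (x = w ∧ zR²w)).
(F1): ✓.
(F2): fails — vR²u but no t with v=t and uR²t.
(F3): fails — uR²v but no t with u=t and vR²t.
Valid on: (F1).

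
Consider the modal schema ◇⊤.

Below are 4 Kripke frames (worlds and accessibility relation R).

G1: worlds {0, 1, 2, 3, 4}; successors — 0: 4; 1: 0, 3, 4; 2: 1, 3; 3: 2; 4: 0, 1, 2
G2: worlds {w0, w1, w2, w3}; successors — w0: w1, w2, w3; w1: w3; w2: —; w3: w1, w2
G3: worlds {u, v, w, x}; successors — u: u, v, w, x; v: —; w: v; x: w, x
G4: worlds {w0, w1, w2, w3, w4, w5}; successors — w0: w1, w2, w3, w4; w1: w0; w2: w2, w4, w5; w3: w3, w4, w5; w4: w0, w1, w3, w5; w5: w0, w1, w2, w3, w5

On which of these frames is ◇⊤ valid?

Frame correspondent (Sahlqvist): ∀x ∃y Rxy — i.e. seriality.
G1: ✓.
G2: fails — world w2 has no successor.
G3: fails — world v has no successor.
G4: ✓.
Valid on: G1, G4.

G1, G4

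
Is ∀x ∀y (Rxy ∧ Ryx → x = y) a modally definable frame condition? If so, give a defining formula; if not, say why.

If a class were modally definable it would be closed under surjective bounded morphisms (Goldblatt–Thomason).
The 4-cycle (worlds 0,1,2,3 with 0→1→2→3→0) is antisymmetric. Sending even-indexed worlds to a and odd-indexed worlds to b is a surjective bounded morphism onto the two-world frame with a↔b, which is not antisymmetric.
So no modal formula (or set of formulas) defines exactly the antisymmetric frames.

Not modally definable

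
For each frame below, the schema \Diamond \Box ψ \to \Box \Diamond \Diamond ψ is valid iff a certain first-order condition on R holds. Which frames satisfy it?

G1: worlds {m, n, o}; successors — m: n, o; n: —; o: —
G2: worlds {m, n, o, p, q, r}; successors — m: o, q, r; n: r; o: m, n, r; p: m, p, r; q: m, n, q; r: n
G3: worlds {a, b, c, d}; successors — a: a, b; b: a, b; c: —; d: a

G3

The schema corresponds to a generalized confluence (Geach) condition: \forall x \forall y \forall z ((xRy \wedge xRz) \to \exists w (yRw \wedge z R^2 w)).
G1: fails — mRn, mRn but no w with nRw and nR²w.
G2: fails — mRq, mRr but no w with qRw and rR²w.
G3: condition met.
Valid on: G3.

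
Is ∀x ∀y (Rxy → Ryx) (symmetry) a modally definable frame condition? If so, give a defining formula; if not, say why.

The condition is symmetry. A defining modal formula is p → □◇p.
Suppose p→□◇p is valid. Take Rxy and set V(p)={x}. Then p at x, so □◇p at x, so ◇p at y, so some z with Ryz has p; z=x, i.e. Ryx.

Definable; p → □◇p defines it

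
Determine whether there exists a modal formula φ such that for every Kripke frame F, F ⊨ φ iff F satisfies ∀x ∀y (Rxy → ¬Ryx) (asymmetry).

If a class were modally definable it would be closed under surjective bounded morphisms (Goldblatt–Thomason).
The 5-cycle (worlds w0,w1,w2,w3,w4 with w0→w1→w2→w3→w4→w0) is asymmetric. Mapping every world to a single reflexive point • is a surjective bounded morphism, and the reflexive point is not asymmetric (R•• but asymmetry requires ¬R••).
So the class is not modally definable.

No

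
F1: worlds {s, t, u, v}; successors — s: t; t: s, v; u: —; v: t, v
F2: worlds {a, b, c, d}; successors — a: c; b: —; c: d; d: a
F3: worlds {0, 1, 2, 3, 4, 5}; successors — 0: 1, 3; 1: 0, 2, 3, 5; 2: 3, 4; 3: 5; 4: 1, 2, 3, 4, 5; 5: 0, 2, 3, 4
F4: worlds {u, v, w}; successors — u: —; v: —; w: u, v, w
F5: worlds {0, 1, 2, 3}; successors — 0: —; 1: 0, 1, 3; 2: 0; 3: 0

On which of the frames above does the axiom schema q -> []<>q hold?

This is the axiom for symmetry; its first-order frame correspondent is forall x forall y (Rxy -> Ryx).
F1: condition met.
F2: fails — Rac but not Rca.
F3: fails — R12 but not R21.
F4: fails — Rwu but not Ruw.
F5: fails — R10 but not R01.
Valid on: F1.

F1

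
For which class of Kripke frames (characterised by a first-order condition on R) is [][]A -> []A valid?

Suppose □□A→□A is valid. Take Rxy and set V(A)={w : xR²w}. Then □□A at x, so □A at x, so A at y, i.e. ∃z(Rxz∧Rzy).

Density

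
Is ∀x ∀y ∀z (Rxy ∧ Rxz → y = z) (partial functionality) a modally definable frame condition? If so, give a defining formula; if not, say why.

Yes: it is partial functionality, defined by the CD schema ◇p → □p.

Definable; ◇p → □p defines it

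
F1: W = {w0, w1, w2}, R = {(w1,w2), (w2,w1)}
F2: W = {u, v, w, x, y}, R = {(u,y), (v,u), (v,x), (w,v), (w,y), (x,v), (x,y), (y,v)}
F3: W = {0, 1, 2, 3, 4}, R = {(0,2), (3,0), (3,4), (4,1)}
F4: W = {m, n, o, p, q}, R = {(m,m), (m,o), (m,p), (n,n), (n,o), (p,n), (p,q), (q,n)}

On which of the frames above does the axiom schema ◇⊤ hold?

F2

This is the axiom for seriality; its first-order frame correspondent is ∀x ∃y Rxy.
F1: fails — world w0 has no successor.
F2: satisfies the condition.
F3: fails — world 1 has no successor.
F4: fails — world o has no successor.
Valid on: F2.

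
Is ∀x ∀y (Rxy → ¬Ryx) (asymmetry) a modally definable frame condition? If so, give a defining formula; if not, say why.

No — not modally definable

If a class were modally definable it would be closed under surjective bounded morphisms (Goldblatt–Thomason).
The 4-cycle (worlds 0,1,2,3 with 0→1→2→3→0) is asymmetric. Mapping every world to a single reflexive point • is a surjective bounded morphism, and the reflexive point is not asymmetric (R•• but asymmetry requires ¬R••).
Hence asymmetry is not modally definable.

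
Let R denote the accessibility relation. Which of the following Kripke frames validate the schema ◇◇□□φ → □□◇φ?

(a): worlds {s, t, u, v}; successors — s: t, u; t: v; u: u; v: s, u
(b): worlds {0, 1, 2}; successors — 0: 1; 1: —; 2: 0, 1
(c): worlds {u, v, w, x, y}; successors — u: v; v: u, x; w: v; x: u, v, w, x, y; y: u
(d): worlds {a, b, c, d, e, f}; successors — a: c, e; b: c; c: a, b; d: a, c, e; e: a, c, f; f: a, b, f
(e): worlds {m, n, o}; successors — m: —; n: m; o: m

Frame correspondent (Sahlqvist): ∀x ∀y ∀z ((xR²y ∧ xR²z) → ∃w (yR²w ∧ zRw)) — i.e. a generalized confluence (Geach) condition.
(a): fails — vR²t, vR²t but no w with tR²w and tRw.
(b): fails — 2R²1, 2R²1 but no w with 1R²w and 1Rw.
(c): fails — uR²u, uR²u but no t with uR²t and uRt.
(d): fails — aR²b, aR²a but no w with bR²w and aRw.
(e): satisfies the condition.
Valid on: (e).

(e)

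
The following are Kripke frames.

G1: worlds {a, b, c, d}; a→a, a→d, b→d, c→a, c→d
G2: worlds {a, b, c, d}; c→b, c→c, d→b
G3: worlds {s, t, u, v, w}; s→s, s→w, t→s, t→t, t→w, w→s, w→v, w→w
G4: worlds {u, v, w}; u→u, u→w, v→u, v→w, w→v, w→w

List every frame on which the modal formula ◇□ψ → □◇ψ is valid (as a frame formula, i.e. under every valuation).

This is the axiom for convergence; its first-order frame correspondent is ∀x ∀y ∀z (Rxy ∧ Rxz → ∃w (Ryw ∧ Rzw)).
G1: fails — Raa and Rad but a and d have no common successor.
G2: fails — Rcc and Rcb but c and b have no common successor.
G3: fails — Rww and Rwv but w and v have no common successor.
G4: satisfies the condition.

G4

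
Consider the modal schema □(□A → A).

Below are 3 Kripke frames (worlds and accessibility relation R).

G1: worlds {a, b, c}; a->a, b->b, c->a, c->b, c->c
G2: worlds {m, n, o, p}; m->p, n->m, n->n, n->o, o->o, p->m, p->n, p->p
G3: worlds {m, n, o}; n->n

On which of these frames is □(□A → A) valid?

This is the axiom for shift-reflexivity; its first-order frame correspondent is ∀x ∀y (Rxy → Ryy).
G1: holds.
G2: fails — Rpm but not Rmm.
G3: holds.
Valid on: G1, G3.

G1, G3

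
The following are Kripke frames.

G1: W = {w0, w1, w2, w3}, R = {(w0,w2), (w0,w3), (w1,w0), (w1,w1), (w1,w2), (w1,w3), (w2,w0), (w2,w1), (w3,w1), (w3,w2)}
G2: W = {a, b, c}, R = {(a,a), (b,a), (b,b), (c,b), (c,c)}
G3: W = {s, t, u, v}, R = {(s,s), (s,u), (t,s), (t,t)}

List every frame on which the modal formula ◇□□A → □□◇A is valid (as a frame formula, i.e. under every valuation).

This is the axiom for a generalized confluence (Geach) condition; its first-order frame correspondent is ∀x ∀y ∀z ((xRy ∧ xR²z) → ∃w (yR²w ∧ zRw)).
G1: condition met.
G2: condition met.
G3: fails — sRs, sR²u but no w with sR²w and uRw.

G1, G2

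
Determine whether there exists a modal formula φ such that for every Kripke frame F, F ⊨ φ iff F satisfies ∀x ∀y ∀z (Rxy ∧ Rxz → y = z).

Yes: it is partial functionality, defined by the CD schema ◇r → □r.
Suppose ◇r→□r is valid. Take Rxy, Rxz and set V(r)={y}. Then ◇r at x, so □r at x, so r at z, i.e. z=y.

Yes — defined by ◇r → □r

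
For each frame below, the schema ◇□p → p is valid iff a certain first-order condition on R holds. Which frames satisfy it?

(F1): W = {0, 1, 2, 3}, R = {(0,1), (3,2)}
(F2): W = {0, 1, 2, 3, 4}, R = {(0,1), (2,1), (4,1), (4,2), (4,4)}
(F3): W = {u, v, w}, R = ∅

(F3)

The schema corresponds to symmetry: ∀x ∀y (Rxy → Ryx).
(F1): fails — R01 but not R10.
(F2): fails — R01 but not R10.
(F3): condition met.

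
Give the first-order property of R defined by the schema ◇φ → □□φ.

This is a Sahlqvist (Geach-type) schema ◇^1□^0φ → □^2◇^0φ.
Minimal-valuation argument: fix x; take any y with xR^1y and any z with xR^2z. Set V(φ) to the set of worlds R-reachable from y in exactly 0 steps. Then □^0φ holds at y, so the antecedent holds at x; validity forces ◇^0φ at z, giving a w with zR^0w and yR^0w.
First-order correspondent: ∀x ∀y ∀z ((xRy ∧ xR²z) → ∃w (y = w ∧ z = w)).

∀x ∀y ∀z ((xRy ∧ xR²z) → ∃w (y = w ∧ z = w))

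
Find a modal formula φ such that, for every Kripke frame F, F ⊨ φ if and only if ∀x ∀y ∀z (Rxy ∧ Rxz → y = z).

◇ψ → □ψ

This is partial functionality; the standard corresponding axiom is CD: ◇ψ → □ψ.
Suppose ◇ψ→□ψ is valid. Take Rxy, Rxz and set V(ψ)={y}. Then ◇ψ at x, so □ψ at x, so ψ at z, i.e. z=y.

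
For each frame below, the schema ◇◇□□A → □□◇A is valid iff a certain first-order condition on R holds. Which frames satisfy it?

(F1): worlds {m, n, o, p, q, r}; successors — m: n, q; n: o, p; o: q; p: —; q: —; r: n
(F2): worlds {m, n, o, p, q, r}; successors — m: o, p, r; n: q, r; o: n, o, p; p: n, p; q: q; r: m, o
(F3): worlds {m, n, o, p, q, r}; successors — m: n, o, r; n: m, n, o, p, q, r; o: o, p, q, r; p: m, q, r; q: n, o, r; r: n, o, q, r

(F3)

The schema corresponds to a generalized confluence (Geach) condition: ∀x ∀y ∀z ((xR²y ∧ xR²z) → ∃w (yR²w ∧ zRw)).
(F1): fails — mR²o, mR²o but no w with oR²w and oRw.
(F2): fails — mR²m, mR²n but no w with mR²w and nRw.
(F3): holds.
Valid on: (F3).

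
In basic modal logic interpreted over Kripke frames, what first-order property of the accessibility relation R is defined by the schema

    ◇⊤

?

Seriality

◇⊤ holds at w iff w has a successor, so frame-validity of ◇⊤ is exactly seriality. Equivalently via □p → ◇p:
Suppose □p→◇p is valid. At any x set V(p)=W. Then □p at x, so ◇p at x, so x has a successor.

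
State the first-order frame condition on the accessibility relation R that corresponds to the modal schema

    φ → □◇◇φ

∀x ∀z (xRz → ∃w (x = w ∧ zR²w))

This is a Sahlqvist (Geach-type) schema ◇^0□^0φ → □^1◇^2φ.
First-order correspondent: ∀x ∀z (xRz → ∃w (x = w ∧ zR²w)).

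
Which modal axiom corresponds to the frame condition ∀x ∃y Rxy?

□p → ◇p

A defining formula is □p → ◇p (the D axiom).
Suppose □p→◇p is valid. At any x set V(p)=W. Then □p at x, so ◇p at x, so x has a successor.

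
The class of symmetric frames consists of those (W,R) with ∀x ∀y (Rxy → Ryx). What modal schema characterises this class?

p → □◇p

This is symmetry; the standard corresponding axiom is B: p → □◇p.
Suppose p→□◇p is valid. Take Rxy and set V(p)={x}. Then p at x, so □◇p at x, so ◇p at y, so some z with Ryz has p; z=x, i.e. Ryx.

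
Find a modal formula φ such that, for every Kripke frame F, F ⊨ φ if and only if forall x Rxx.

This is reflexivity; the standard corresponding axiom is T: □r → r.

□r → r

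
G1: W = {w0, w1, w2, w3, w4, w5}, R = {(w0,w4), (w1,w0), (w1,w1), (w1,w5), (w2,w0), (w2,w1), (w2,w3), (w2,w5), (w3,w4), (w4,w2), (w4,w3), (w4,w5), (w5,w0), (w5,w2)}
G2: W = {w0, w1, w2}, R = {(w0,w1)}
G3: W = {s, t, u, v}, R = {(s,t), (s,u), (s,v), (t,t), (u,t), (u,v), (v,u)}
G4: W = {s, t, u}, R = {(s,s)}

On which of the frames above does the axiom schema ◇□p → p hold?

G4

The schema corresponds to a generalized confluence (Geach) condition: ∀x ∀y (xRy → ∃w (yRw ∧ x = w)).
G1: fails — w0Rw4 but no w with w4Rw and w0=w.
G2: fails — w0Rw1 but no w with w1Rw and w0=w.
G3: fails — sRt but no w with tRw and s=w.
G4: ✓.
Valid on: G4.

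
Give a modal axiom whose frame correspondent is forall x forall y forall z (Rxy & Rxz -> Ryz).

◇s → □◇s

The condition is the Euclidean property. The 5 schema ◇s → □◇s defines it.
Suppose ◇s→□◇s is valid. Take Rxy, Rxz and set V(s)={y}. Then ◇s at x, so □◇s at x, so ◇s at z, so some w with Rzw has s; w=y, i.e. Rzy. By symmetry of the argument, Ryz.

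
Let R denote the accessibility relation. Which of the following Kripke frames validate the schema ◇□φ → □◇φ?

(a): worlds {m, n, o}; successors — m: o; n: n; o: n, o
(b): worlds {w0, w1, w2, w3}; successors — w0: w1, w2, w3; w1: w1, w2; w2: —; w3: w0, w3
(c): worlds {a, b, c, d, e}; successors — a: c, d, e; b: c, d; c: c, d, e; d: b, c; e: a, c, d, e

This is the axiom for convergence; its first-order frame correspondent is ∀x ∀y ∀z (Rxy ∧ Rxz → ∃w (Ryw ∧ Rzw)).
(a): holds.
(b): fails — Rw0w1 and Rw0w2 but w1 and w2 have no common successor.
(c): holds.

(a), (c)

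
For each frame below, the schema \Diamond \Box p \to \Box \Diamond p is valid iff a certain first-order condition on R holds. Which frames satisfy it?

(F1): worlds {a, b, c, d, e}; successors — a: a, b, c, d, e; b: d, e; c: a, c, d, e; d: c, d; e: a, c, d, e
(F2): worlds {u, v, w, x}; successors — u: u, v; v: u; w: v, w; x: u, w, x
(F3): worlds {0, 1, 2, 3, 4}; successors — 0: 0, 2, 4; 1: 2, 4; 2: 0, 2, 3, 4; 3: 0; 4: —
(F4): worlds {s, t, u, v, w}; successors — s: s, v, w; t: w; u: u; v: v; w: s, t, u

The schema corresponds to convergence: \forall x \forall y \forall z (Rxy \wedge Rxz \to \exists w (Ryw \wedge Rzw)).
(F1): holds.
(F2): fails — Rww and Rwv but w and v have no common successor.
(F3): fails — R00 and R04 but 0 and 4 have no common successor.
(F4): fails — Rsv and Rsw but v and w have no common successor.

(F1)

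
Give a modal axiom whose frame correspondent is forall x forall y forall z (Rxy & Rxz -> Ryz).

A defining formula is ◇q → □◇q (the 5 axiom).

◇q → □◇q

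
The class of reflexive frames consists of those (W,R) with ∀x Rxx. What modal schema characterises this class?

A defining formula is □s → s (the T axiom).

□s → s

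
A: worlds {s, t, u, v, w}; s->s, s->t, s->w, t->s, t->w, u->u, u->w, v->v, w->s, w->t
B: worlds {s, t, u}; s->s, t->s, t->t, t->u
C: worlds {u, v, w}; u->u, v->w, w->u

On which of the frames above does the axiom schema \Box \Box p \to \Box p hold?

A, B

This is the axiom for density; its first-order frame correspondent is \forall x \forall y (Rxy \to \exists z (Rxz \wedge Rzy)).
A: ✓.
B: ✓.
C: fails — Rvw but no z with Rvz and Rzw.
Valid on: A, B.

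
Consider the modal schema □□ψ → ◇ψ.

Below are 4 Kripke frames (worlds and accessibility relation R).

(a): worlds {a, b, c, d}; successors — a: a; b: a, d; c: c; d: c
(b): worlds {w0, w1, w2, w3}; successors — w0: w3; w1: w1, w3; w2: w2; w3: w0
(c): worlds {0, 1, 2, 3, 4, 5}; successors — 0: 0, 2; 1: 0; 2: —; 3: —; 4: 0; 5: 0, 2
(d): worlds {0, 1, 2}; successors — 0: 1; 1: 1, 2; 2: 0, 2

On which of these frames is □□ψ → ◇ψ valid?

Frame correspondent (Sahlqvist): ∀x ∃w (xR²w ∧ xRw) — i.e. a generalized confluence (Geach) condition.
(a): holds.
(b): fails — at w0 but no w with w0R²w and w0Rw.
(c): fails — at 2 but no w with 2R²w and 2Rw.
(d): holds.

(a), (d)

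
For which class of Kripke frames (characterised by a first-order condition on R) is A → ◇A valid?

reflexivity

Equivalently (dual form): □A → A.
Suppose □A→A is valid. At any x set V(A)={w : Rxw}. Then □A holds at x, so A holds at x, i.e. Rxx.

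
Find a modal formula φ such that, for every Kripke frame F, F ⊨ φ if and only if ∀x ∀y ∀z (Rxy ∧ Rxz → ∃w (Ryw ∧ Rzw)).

◇□q → □◇q

A defining formula is ◇□q → □◇q (the .2 axiom).
Suppose ◇□q→□◇q is valid. Take Rxy, Rxz and set V(q)={w : Ryw}. Then □q at y so ◇□q at x, so □◇q at x, so ◇q at z, giving w with Rzw and Ryw.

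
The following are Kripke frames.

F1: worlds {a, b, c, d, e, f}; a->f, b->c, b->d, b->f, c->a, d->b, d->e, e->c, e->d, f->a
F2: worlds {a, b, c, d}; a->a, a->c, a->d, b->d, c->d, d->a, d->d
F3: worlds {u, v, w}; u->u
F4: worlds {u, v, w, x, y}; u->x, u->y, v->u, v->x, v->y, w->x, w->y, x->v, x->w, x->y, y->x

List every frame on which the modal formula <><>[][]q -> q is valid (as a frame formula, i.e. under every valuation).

F3

Frame correspondent (Sahlqvist): forall x forall y (x R^2 y -> exists w (y R^2 w & x = w)) — i.e. a generalized confluence (Geach) condition.
F1: fails — bR²a but no w with aR²w and b=w.
F2: fails — bR²a but no w with aR²w and b=w.
F3: ✓.
F4: fails — uR²v but no t with vR²t and u=t.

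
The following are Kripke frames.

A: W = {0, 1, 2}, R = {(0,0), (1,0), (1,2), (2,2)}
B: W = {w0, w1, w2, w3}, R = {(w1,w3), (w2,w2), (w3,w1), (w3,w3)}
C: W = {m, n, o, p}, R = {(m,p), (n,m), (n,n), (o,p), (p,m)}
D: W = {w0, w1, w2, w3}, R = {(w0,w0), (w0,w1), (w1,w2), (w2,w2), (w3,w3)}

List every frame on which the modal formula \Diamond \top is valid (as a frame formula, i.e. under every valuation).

The schema corresponds to seriality: \forall x \exists y Rxy.
A: ✓.
B: fails — world w0 has no successor.
C: ✓.
D: ✓.
Valid on: A, C, D.

A, C, D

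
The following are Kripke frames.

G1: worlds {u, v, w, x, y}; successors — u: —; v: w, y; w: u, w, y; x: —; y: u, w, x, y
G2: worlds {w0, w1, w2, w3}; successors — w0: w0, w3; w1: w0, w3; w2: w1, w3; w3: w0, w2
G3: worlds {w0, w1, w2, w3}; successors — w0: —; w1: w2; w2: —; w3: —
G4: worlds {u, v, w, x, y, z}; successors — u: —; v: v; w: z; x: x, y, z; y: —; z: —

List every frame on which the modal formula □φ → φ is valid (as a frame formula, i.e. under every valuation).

Frame correspondent (Sahlqvist): ∀x Rxx — i.e. reflexivity.
G1: fails — world u does not see itself.
G2: fails — world w1 does not see itself.
G3: fails — world w0 does not see itself.
G4: fails — world u does not see itself.
Valid on no frame.

none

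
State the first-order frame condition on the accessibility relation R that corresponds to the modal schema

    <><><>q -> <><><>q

forall x forall y (x R^3 y -> exists w (y = w & x R^3 w))

This is a Sahlqvist (Geach-type) schema ◇^3□^0q → □^0◇^3q.
Minimal-valuation argument: fix x; take any y with xR^3y and any z with xR^0z. Set V(q) to the set of worlds R-reachable from y in exactly 0 steps. Then □^0q holds at y, so the antecedent holds at x; validity forces ◇^3q at z, giving a w with zR^3w and yR^0w.
First-order correspondent: forall x forall y (x R^3 y -> exists w (y = w & x R^3 w)).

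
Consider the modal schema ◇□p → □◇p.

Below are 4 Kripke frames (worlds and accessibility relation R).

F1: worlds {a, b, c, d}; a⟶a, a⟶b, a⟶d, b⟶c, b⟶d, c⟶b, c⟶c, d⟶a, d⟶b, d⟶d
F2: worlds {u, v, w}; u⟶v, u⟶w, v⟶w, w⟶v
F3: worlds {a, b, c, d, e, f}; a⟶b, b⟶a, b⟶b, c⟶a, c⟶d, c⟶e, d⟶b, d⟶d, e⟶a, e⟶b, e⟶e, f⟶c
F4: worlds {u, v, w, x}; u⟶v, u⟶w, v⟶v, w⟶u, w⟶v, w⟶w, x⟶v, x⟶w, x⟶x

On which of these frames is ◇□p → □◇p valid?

F1, F3, F4

Frame correspondent (Sahlqvist): ∀x ∀y ∀z (Rxy ∧ Rxz → ∃w (Ryw ∧ Rzw)) — i.e. convergence.
F1: satisfies the condition.
F2: fails — Ruv and Ruw but v and w have no common successor.
F3: satisfies the condition.
F4: satisfies the condition.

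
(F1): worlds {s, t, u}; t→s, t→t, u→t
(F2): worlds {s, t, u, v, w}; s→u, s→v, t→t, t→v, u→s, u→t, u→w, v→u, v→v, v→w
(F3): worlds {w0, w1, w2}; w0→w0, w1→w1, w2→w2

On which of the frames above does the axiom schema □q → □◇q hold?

(F3)

The schema corresponds to a generalized confluence (Geach) condition: ∀x ∀z (xRz → ∃w (xRw ∧ zRw)).
(F1): fails — tRs but no w with tRw and sRw.
(F2): fails — sRu but no w* with sRw* and uRw*.
(F3): holds.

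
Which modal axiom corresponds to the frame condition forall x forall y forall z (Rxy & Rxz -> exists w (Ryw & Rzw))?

◇□ψ → □◇ψ

A defining formula is ◇□ψ → □◇ψ (the .2 axiom).
Suppose ◇□ψ→□◇ψ is valid. Take Rxy, Rxz and set V(ψ)={w : Ryw}. Then □ψ at y so ◇□ψ at x, so □◇ψ at x, so ◇ψ at z, giving w with Rzw and Ryw.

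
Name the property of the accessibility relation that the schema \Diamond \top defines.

seriality

◇⊤ holds at w iff w has a successor, so frame-validity of ◇⊤ is exactly seriality. Equivalently via □φ → ◇φ:
Suppose □φ→◇φ is valid. At any x set V(φ)=W. Then □φ at x, so ◇φ at x, so x has a successor.
Conversely, on a frame with seriality the schema holds at every world under every valuation.
So the correspondent is seriality.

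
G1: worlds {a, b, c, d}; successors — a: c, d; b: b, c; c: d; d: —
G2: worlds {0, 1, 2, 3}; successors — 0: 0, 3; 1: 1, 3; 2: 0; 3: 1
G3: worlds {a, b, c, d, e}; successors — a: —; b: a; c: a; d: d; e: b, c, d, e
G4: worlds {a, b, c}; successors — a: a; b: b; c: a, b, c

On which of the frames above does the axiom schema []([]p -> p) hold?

G4

Frame correspondent (Sahlqvist): forall x forall y (Rxy -> Ryy) — i.e. shift-reflexivity.
G1: fails — Rbc but not Rcc.
G2: fails — R03 but not R33.
G3: fails — Reb but not Rbb.
G4: condition met.
Valid on: G4.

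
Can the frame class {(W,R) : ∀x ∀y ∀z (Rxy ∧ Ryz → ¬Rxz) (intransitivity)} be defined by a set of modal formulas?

Modal frame validity is preserved under surjective bounded morphisms.
The 3-cycle (worlds w0,w1,w2 with w0→w1→w2→w0) is intransitive. Mapping every world to a single reflexive point • is a surjective bounded morphism; the reflexive point is not intransitive (R••∧R•• but R••).
Hence intransitivity is not modally definable.

Not definable by any modal formula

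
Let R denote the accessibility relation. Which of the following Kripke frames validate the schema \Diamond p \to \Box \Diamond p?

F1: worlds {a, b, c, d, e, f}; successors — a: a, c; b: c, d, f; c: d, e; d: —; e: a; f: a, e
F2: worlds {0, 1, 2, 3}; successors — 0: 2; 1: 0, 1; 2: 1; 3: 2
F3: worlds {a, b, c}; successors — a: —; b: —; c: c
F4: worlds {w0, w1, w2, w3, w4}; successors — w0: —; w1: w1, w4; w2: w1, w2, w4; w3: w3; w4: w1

The schema corresponds to the Euclidean property: \forall x \forall y \forall z (Rxy \wedge Rxz \to Ryz).
F1: fails — Rac and Raa but not Rca.
F2: fails — R02 and R02 but not R22.
F3: ✓.
F4: fails — Rw1w4 and Rw1w4 but not Rw4w4.

F3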